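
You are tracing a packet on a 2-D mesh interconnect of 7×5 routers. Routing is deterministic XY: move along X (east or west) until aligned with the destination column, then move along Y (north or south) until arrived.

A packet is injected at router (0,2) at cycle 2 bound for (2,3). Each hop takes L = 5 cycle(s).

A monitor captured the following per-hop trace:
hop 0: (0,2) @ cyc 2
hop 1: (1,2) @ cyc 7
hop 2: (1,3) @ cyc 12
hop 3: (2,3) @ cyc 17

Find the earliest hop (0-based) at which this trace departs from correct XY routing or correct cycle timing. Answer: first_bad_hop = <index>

first_bad_hop = 2

hop 1: step (+1,+0), +5 cyc — ok
hop 2: step (+0,+1), +5 cyc — BAD: Y-move but x=1≠2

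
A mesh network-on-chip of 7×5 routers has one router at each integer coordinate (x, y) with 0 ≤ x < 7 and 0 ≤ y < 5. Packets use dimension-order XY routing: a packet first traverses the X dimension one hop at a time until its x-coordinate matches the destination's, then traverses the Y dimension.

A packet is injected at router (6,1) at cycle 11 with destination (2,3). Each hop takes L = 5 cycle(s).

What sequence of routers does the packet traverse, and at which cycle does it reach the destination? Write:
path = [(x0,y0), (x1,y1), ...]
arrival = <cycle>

path = [(6,1), (5,1), (4,1), (3,1), (2,1), (2,2), (2,3)]
arrival = 41

  0. router=(6,1) cycle=11 (inject)
  1. router=(5,1) cycle=16 dir=W
  2. router=(4,1) cycle=21 dir=W
  3. router=(3,1) cycle=26 dir=W
  4. router=(2,1) cycle=31 dir=W
  5. router=(2,2) cycle=36 dir=N
  6. router=(2,3) cycle=41 dir=N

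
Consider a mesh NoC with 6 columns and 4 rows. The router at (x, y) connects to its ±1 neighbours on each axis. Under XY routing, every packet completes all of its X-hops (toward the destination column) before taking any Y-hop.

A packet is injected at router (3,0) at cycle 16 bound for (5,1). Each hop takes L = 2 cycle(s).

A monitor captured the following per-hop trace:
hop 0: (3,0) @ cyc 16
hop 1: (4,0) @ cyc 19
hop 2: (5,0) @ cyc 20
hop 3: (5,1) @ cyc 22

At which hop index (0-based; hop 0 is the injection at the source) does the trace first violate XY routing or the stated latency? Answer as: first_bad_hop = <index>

  1: Δx=+1 Δy=+0 Δt=3 [BAD: Δcyc=3≠L]

first_bad_hop = 1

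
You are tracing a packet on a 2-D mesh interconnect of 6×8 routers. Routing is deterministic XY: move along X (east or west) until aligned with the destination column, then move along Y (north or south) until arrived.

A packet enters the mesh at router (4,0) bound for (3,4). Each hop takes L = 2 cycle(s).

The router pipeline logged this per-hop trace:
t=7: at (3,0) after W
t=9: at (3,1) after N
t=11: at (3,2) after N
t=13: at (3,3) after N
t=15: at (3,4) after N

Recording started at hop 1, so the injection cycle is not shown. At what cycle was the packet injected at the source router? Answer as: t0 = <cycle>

t0 = 5

Hop 1 reached at cycle 7; hop k is at t0 + k·L.
Subtract one hop: t0 = 7 − 2 = 5.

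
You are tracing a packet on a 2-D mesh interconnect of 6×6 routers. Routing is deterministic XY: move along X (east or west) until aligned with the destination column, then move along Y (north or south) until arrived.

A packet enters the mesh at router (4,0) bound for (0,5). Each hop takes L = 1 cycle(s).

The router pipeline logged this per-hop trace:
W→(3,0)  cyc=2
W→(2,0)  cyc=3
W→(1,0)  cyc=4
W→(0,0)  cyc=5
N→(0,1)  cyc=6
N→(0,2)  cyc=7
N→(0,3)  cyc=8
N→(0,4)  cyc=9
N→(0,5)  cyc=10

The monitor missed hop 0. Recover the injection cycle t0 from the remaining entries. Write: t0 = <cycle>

t0 = 1

At hop 1 the cycle is 2; in general cyc_k = t0 + kL.
Therefore t0 = 2 − L = 1.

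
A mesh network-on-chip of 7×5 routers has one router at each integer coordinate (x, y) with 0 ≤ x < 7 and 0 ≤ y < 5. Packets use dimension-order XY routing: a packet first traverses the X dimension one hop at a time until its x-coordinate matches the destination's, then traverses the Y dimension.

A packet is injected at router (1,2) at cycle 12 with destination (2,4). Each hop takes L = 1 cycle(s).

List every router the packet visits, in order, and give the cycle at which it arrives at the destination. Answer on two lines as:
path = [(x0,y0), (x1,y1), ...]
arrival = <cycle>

src (1,2)  cyc=12
E→(2,2)  cyc=13
N→(2,3)  cyc=14
N→(2,4)  cyc=15

path = [(1,2), (2,2), (2,3), (2,4)]
arrival = 15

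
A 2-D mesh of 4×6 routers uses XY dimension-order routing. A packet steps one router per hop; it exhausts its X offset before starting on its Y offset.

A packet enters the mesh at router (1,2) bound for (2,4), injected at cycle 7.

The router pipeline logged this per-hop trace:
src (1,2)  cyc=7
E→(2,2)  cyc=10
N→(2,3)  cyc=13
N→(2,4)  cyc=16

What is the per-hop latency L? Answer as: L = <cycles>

L = 3

From hop 0 (7) to hop 1 (10): +3 cycles.
Per-hop latency L = Δcyc = 3.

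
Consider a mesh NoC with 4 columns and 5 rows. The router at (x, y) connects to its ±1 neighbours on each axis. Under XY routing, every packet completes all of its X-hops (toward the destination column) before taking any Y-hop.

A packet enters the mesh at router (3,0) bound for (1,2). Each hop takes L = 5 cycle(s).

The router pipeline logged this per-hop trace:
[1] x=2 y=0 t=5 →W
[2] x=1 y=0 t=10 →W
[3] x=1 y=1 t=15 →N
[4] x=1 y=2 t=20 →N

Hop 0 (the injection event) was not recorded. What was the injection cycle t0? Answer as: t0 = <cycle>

At hop 1 the cycle is 5; in general cyc_k = t0 + kL.
Subtract one hop: t0 = 5 − 5 = 0.

t0 = 0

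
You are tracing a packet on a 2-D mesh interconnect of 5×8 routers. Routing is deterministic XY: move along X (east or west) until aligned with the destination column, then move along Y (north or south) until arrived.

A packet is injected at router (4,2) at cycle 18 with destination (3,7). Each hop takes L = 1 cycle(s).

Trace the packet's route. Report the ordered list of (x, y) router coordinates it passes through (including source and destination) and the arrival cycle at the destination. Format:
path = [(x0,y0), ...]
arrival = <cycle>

[0] x=4 y=2 t=18
[1] x=3 y=2 t=19 →W
[2] x=3 y=3 t=20 →N
[3] x=3 y=4 t=21 →N
[4] x=3 y=5 t=22 →N
[5] x=3 y=6 t=23 →N
[6] x=3 y=7 t=24 →N

path = [(4,2), (3,2), (3,3), (3,4), (3,5), (3,6), (3,7)]
arrival = 24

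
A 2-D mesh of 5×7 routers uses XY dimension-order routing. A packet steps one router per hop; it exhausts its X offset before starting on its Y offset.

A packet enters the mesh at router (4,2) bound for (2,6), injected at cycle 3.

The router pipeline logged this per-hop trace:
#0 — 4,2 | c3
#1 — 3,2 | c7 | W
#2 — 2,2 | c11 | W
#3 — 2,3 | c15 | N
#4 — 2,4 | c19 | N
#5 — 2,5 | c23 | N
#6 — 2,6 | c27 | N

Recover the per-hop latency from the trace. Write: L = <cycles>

Δcyc across hop 0→1: 7 − 3 = 4.
That increment is L by definition: L = 4.

L = 4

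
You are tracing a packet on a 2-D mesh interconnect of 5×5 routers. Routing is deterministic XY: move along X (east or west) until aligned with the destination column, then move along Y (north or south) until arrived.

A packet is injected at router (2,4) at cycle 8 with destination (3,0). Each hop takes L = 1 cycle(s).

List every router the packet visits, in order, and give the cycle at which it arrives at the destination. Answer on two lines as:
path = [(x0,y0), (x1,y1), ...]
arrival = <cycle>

path = [(2,4), (3,4), (3,3), (3,2), (3,1), (3,0)]
arrival = 13

t=8: at (2,4)
t=9: at (3,4) after E
t=10: at (3,3) after S
t=11: at (3,2) after S
t=12: at (3,1) after S
t=13: at (3,0) after S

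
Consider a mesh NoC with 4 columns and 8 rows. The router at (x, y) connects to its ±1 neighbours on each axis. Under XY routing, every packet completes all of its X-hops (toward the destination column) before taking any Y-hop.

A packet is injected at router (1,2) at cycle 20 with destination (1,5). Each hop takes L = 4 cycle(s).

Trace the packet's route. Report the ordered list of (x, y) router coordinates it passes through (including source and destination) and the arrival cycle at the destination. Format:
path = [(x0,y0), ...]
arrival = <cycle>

path = [(1,2), (1,3), (1,4), (1,5)]
arrival = 32

  0. router=(1,2) cycle=20 (inject)
  1. router=(1,3) cycle=24 dir=N
  2. router=(1,4) cycle=28 dir=N
  3. router=(1,5) cycle=32 dir=N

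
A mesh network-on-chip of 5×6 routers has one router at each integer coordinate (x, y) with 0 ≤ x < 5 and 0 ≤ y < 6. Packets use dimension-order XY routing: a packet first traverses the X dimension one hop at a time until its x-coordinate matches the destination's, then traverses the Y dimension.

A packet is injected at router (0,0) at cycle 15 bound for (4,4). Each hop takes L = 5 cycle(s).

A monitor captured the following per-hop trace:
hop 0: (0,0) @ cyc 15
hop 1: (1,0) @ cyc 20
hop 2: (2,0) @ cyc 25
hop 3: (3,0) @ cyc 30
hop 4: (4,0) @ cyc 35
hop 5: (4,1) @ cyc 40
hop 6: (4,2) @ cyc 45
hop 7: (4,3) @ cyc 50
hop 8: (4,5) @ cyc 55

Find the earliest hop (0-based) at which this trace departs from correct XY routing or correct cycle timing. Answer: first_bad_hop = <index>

  1: Δx=+1 Δy=+0 Δt=5 [ok]
  2: Δx=+1 Δy=+0 Δt=5 [ok]
  3: Δx=+1 Δy=+0 Δt=5 [ok]
  4: Δx=+1 Δy=+0 Δt=5 [ok]
  5: Δx=+0 Δy=+1 Δt=5 [ok]
  6: Δx=+0 Δy=+1 Δt=5 [ok]
  7: Δx=+0 Δy=+1 Δt=5 [ok]
  8: Δx=+0 Δy=+2 Δt=5 [BAD: non-unit step]

first_bad_hop = 8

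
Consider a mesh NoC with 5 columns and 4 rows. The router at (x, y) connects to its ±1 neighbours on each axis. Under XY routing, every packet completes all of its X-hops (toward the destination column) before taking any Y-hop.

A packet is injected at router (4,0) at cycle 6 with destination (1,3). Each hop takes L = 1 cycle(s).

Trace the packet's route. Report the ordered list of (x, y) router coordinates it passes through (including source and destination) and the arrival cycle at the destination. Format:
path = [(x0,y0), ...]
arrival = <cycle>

hop 0: (4,0) @ cyc 6
hop 1: (3,0) @ cyc 7  [W]
hop 2: (2,0) @ cyc 8  [W]
hop 3: (1,0) @ cyc 9  [W]
hop 4: (1,1) @ cyc 10  [N]
hop 5: (1,2) @ cyc 11  [N]
hop 6: (1,3) @ cyc 12  [N]

path = [(4,0), (3,0), (2,0), (1,0), (1,1), (1,2), (1,3)]
arrival = 12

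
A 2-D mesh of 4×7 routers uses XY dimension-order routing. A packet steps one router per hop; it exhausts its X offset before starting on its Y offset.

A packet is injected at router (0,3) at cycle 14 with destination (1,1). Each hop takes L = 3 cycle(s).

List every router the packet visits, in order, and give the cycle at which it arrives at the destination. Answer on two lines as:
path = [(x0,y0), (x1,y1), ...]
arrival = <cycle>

hop 0: (0,3) @ cyc 14
hop 1: (1,3) @ cyc 17  [E]
hop 2: (1,2) @ cyc 20  [S]
hop 3: (1,1) @ cyc 23  [S]

path = [(0,3), (1,3), (1,2), (1,1)]
arrival = 23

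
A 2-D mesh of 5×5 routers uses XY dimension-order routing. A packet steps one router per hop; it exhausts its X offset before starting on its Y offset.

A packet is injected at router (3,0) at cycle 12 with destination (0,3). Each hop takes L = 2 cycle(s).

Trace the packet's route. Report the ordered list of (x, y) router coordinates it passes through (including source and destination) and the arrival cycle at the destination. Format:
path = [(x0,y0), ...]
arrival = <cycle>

path = [(3,0), (2,0), (1,0), (0,0), (0,1), (0,2), (0,3)]
arrival = 24

#0 — 3,0 | c12
#1 — 2,0 | c14 | W
#2 — 1,0 | c16 | W
#3 — 0,0 | c18 | W
#4 — 0,1 | c20 | N
#5 — 0,2 | c22 | N
#6 — 0,3 | c24 | N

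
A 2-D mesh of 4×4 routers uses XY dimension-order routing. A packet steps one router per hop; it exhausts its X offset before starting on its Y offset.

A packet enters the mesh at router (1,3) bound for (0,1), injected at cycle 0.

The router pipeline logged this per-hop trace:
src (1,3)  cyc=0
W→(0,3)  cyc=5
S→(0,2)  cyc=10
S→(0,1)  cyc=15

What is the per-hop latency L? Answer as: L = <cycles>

L = 5

cyc[1] − cyc[0] = 5 − 0 = 5.
That increment is L by definition: L = 5.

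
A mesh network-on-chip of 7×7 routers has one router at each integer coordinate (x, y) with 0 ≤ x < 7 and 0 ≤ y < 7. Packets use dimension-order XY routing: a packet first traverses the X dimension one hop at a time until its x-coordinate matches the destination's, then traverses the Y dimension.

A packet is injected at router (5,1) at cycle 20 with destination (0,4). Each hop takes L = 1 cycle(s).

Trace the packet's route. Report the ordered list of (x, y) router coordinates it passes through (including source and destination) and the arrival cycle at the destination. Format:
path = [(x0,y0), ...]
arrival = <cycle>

[0] x=5 y=1 t=20
[1] x=4 y=1 t=21 →W
[2] x=3 y=1 t=22 →W
[3] x=2 y=1 t=23 →W
[4] x=1 y=1 t=24 →W
[5] x=0 y=1 t=25 →W
[6] x=0 y=2 t=26 →N
[7] x=0 y=3 t=27 →N
[8] x=0 y=4 t=28 →N

path = [(5,1), (4,1), (3,1), (2,1), (1,1), (0,1), (0,2), (0,3), (0,4)]
arrival = 28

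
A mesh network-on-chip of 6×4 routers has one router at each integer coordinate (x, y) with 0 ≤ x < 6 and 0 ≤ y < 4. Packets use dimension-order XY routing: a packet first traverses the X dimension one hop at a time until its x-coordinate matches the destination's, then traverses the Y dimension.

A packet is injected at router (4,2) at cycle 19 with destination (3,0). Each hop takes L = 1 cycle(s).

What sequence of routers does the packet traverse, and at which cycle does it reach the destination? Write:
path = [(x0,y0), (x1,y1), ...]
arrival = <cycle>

path = [(4,2), (3,2), (3,1), (3,0)]
arrival = 22

#0 — 4,2 | c19
#1 — 3,2 | c20 | W
#2 — 3,1 | c21 | S
#3 — 3,0 | c22 | S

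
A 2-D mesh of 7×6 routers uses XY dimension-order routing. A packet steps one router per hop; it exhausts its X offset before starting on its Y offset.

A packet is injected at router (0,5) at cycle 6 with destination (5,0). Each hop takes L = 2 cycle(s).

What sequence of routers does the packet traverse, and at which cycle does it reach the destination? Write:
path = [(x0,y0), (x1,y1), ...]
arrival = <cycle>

#0 — 0,5 | c6
#1 — 1,5 | c8 | E
#2 — 2,5 | c10 | E
#3 — 3,5 | c12 | E
#4 — 4,5 | c14 | E
#5 — 5,5 | c16 | E
#6 — 5,4 | c18 | S
#7 — 5,3 | c20 | S
#8 — 5,2 | c22 | S
#9 — 5,1 | c24 | S
#10 — 5,0 | c26 | S

path = [(0,5), (1,5), (2,5), (3,5), (4,5), (5,5), (5,4), (5,3), (5,2), (5,1), (5,0)]
arrival = 26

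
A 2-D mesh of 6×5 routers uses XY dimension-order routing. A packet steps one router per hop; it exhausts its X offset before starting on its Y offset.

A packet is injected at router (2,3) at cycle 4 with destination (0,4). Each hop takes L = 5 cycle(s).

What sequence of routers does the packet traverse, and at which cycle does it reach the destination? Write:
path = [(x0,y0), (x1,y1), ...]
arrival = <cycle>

path = [(2,3), (1,3), (0,3), (0,4)]
arrival = 19

src (2,3)  cyc=4
W→(1,3)  cyc=9
W→(0,3)  cyc=14
N→(0,4)  cyc=19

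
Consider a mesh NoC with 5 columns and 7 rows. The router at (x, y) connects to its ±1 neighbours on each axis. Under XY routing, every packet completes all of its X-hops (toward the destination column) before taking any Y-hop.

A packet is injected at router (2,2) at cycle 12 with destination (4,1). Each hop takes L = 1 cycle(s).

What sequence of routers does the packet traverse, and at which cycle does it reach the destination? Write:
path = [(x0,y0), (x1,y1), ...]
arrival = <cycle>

src (2,2)  cyc=12
E→(3,2)  cyc=13
E→(4,2)  cyc=14
S→(4,1)  cyc=15

path = [(2,2), (3,2), (4,2), (4,1)]
arrival = 15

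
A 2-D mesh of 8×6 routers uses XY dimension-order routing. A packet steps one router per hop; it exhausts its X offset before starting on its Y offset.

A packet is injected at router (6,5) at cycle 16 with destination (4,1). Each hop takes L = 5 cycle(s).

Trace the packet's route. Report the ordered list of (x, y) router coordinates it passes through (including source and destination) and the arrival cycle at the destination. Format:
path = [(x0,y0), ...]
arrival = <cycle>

path = [(6,5), (5,5), (4,5), (4,4), (4,3), (4,2), (4,1)]
arrival = 46

src (6,5)  cyc=16
W→(5,5)  cyc=21
W→(4,5)  cyc=26
S→(4,4)  cyc=31
S→(4,3)  cyc=36
S→(4,2)  cyc=41
S→(4,1)  cyc=46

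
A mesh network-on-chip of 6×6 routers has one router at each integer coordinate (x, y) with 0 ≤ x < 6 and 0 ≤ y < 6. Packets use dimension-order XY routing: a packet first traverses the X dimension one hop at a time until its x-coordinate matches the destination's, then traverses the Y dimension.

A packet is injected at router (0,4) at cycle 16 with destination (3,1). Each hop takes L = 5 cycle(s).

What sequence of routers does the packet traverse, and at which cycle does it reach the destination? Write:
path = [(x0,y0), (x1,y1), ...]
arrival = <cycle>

path = [(0,4), (1,4), (2,4), (3,4), (3,3), (3,2), (3,1)]
arrival = 46

hop 0: (0,4) @ cyc 16
hop 1: (1,4) @ cyc 21  [E]
hop 2: (2,4) @ cyc 26  [E]
hop 3: (3,4) @ cyc 31  [E]
hop 4: (3,3) @ cyc 36  [S]
hop 5: (3,2) @ cyc 41  [S]
hop 6: (3,1) @ cyc 46  [S]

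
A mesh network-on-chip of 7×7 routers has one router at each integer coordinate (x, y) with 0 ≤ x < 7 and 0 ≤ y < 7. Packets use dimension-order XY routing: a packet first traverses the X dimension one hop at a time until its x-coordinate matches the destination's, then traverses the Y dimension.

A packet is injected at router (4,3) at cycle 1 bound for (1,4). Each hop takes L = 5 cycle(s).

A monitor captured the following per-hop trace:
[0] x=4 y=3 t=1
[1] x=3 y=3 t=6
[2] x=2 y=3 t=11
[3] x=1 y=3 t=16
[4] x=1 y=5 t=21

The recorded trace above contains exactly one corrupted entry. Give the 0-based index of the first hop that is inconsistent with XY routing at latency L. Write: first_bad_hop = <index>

[1] (-1,+0) / 5c ⇒ ok
[2] (-1,+0) / 5c ⇒ ok
[3] (-1,+0) / 5c ⇒ ok
[4] (+0,+2) / 5c ⇒ BAD: non-unit step

first_bad_hop = 4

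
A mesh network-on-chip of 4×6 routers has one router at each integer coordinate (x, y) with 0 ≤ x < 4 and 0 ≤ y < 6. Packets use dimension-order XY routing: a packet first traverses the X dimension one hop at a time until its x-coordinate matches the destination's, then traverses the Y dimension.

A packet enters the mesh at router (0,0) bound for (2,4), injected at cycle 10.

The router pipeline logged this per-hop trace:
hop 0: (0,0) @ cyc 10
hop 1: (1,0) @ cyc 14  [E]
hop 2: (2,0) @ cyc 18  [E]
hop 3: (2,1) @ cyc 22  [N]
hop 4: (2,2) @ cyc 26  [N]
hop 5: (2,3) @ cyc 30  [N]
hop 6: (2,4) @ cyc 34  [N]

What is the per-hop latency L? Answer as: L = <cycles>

L = 4

Δcyc across hop 0→1: 14 − 10 = 4.
One hop costs L cycles, so L = 4.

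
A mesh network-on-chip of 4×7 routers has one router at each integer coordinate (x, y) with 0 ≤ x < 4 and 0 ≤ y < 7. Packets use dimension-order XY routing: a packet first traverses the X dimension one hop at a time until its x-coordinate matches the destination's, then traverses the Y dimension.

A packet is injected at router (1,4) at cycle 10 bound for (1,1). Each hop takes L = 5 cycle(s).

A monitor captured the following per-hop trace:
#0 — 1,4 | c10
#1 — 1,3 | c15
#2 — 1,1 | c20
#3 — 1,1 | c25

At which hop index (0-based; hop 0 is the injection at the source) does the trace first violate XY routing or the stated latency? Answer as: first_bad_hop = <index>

first_bad_hop = 2

  1: Δx=+0 Δy=-1 Δt=5 [ok]
  2: Δx=+0 Δy=-2 Δt=5 [BAD: non-unit step]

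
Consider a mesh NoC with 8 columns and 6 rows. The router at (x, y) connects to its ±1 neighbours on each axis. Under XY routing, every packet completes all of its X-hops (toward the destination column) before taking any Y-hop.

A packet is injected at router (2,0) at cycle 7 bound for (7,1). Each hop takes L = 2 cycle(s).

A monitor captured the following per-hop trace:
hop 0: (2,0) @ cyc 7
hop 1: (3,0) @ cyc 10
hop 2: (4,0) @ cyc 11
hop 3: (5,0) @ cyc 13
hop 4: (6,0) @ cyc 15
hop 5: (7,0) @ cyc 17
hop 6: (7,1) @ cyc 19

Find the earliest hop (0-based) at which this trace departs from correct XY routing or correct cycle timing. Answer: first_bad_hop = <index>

[1] (+1,+0) / 3c ⇒ BAD: Δcyc=3≠L

first_bad_hop = 1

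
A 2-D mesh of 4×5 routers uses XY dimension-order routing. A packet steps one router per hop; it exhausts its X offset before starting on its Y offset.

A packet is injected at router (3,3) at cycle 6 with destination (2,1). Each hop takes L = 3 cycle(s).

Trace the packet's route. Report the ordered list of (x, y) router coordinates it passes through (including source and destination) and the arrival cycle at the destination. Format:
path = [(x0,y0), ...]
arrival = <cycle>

path = [(3,3), (2,3), (2,2), (2,1)]
arrival = 15

  0. router=(3,3) cycle=6 (inject)
  1. router=(2,3) cycle=9 dir=W
  2. router=(2,2) cycle=12 dir=S
  3. router=(2,1) cycle=15 dir=S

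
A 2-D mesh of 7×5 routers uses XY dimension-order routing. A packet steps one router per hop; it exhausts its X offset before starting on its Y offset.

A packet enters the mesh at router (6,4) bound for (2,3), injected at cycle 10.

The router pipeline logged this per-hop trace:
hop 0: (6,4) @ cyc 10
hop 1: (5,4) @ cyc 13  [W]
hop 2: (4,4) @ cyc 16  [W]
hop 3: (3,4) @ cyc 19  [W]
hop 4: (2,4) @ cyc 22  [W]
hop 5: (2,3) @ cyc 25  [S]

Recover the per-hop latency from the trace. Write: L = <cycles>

Between hops 0 and 1 the cycle counter advances 13 − 10 = 3.
One hop costs L cycles, so L = 3.

L = 3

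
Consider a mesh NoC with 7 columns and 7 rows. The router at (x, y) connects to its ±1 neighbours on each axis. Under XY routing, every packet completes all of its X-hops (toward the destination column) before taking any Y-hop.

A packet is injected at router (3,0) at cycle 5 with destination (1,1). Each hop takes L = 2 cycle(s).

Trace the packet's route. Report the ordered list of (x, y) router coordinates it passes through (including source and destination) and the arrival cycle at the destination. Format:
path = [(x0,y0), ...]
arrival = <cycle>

path = [(3,0), (2,0), (1,0), (1,1)]
arrival = 11

#0 — 3,0 | c5
#1 — 2,0 | c7 | W
#2 — 1,0 | c9 | W
#3 — 1,1 | c11 | N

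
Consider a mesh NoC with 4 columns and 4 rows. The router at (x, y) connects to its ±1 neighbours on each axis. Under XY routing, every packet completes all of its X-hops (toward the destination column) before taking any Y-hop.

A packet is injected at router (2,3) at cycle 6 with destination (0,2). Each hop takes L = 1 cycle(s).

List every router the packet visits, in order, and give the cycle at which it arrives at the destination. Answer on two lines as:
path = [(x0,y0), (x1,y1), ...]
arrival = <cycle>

path = [(2,3), (1,3), (0,3), (0,2)]
arrival = 9

#0 — 2,3 | c6
#1 — 1,3 | c7 | W
#2 — 0,3 | c8 | W
#3 — 0,2 | c9 | S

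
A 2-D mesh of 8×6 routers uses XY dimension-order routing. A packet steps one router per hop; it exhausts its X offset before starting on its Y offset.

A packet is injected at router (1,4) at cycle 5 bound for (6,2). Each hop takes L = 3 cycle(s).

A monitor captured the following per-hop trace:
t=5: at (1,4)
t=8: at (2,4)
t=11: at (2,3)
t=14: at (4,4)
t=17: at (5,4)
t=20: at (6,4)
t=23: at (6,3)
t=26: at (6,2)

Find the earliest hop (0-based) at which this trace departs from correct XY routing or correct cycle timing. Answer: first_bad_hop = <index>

first_bad_hop = 2

hop 1: step (+1,+0), +3 cyc — ok
hop 2: step (+0,-1), +3 cyc — BAD: Y-move but x=2≠6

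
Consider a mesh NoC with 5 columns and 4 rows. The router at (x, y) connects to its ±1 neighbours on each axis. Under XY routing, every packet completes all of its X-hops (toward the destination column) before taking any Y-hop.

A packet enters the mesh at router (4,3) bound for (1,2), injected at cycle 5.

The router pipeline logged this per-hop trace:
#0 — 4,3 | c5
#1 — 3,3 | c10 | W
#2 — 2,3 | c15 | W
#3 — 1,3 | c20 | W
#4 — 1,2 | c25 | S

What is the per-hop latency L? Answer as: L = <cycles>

L = 5

From hop 0 (5) to hop 1 (10): +5 cycles.
One hop costs L cycles, so L = 5.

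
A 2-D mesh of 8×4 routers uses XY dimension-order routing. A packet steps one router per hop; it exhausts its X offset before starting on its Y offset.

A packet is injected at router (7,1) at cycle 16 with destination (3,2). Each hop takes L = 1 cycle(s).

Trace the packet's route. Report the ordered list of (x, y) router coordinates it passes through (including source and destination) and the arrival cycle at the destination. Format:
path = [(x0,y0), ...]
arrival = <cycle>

  0. router=(7,1) cycle=16 (inject)
  1. router=(6,1) cycle=17 dir=W
  2. router=(5,1) cycle=18 dir=W
  3. router=(4,1) cycle=19 dir=W
  4. router=(3,1) cycle=20 dir=W
  5. router=(3,2) cycle=21 dir=N

path = [(7,1), (6,1), (5,1), (4,1), (3,1), (3,2)]
arrival = 21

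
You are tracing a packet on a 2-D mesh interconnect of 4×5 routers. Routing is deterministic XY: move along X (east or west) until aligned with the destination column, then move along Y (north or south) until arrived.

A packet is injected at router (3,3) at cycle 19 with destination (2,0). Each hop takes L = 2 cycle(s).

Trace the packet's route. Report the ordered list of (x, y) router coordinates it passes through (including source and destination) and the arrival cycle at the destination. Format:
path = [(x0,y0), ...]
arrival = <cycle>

#0 — 3,3 | c19
#1 — 2,3 | c21 | W
#2 — 2,2 | c23 | S
#3 — 2,1 | c25 | S
#4 — 2,0 | c27 | S

path = [(3,3), (2,3), (2,2), (2,1), (2,0)]
arrival = 27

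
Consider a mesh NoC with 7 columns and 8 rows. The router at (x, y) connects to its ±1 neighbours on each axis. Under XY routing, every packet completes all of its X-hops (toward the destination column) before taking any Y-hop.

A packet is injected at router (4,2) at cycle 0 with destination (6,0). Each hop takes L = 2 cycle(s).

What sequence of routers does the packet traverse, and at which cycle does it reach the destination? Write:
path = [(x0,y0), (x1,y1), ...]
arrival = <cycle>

path = [(4,2), (5,2), (6,2), (6,1), (6,0)]
arrival = 8

t=0: at (4,2)
t=2: at (5,2) after E
t=4: at (6,2) after E
t=6: at (6,1) after S
t=8: at (6,0) after S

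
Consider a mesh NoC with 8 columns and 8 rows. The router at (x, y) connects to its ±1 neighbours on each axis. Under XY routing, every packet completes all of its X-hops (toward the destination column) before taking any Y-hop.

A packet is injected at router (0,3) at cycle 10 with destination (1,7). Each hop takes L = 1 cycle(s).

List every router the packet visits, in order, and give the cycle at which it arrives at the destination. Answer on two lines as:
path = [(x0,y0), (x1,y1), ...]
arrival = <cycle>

#0 — 0,3 | c10
#1 — 1,3 | c11 | E
#2 — 1,4 | c12 | N
#3 — 1,5 | c13 | N
#4 — 1,6 | c14 | N
#5 — 1,7 | c15 | N

path = [(0,3), (1,3), (1,4), (1,5), (1,6), (1,7)]
arrival = 15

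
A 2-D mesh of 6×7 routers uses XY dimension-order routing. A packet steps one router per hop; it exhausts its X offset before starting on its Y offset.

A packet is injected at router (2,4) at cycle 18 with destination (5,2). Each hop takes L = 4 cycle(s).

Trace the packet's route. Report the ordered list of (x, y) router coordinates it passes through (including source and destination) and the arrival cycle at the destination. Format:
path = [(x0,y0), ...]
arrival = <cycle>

path = [(2,4), (3,4), (4,4), (5,4), (5,3), (5,2)]
arrival = 38

  0. router=(2,4) cycle=18 (inject)
  1. router=(3,4) cycle=22 dir=E
  2. router=(4,4) cycle=26 dir=E
  3. router=(5,4) cycle=30 dir=E
  4. router=(5,3) cycle=34 dir=S
  5. router=(5,2) cycle=38 dir=S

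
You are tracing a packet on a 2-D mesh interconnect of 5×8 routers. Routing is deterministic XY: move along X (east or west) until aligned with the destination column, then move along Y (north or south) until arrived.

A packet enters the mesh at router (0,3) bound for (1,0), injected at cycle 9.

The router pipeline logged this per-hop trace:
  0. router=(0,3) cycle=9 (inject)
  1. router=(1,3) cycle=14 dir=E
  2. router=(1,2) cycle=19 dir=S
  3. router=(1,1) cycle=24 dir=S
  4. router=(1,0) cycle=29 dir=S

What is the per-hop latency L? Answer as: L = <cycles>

Δcyc across hop 0→1: 14 − 9 = 5.
Per-hop latency L = Δcyc = 5.

L = 5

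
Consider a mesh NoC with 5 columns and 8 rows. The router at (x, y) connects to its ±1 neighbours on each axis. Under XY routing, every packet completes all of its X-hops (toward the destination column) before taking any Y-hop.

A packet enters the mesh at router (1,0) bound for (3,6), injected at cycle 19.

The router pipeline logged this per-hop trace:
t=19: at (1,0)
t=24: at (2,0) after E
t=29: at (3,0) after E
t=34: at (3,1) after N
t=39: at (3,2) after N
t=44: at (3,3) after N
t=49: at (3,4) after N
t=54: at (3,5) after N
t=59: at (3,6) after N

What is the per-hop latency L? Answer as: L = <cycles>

Between hops 0 and 1 the cycle counter advances 24 − 19 = 5.
Each hop adds L, hence L = 5.

L = 5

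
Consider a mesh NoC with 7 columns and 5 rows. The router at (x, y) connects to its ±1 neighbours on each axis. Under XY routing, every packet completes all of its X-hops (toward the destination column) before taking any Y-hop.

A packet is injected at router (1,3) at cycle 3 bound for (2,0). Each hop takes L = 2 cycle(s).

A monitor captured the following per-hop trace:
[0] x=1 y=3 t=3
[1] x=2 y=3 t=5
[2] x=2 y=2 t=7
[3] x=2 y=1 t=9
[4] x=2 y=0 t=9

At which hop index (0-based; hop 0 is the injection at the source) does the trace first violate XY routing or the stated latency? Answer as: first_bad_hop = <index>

[1] (+1,+0) / 2c ⇒ ok
[2] (+0,-1) / 2c ⇒ ok
[3] (+0,-1) / 2c ⇒ ok
[4] (+0,-1) / 0c ⇒ BAD: Δcyc=0≠L

first_bad_hop = 4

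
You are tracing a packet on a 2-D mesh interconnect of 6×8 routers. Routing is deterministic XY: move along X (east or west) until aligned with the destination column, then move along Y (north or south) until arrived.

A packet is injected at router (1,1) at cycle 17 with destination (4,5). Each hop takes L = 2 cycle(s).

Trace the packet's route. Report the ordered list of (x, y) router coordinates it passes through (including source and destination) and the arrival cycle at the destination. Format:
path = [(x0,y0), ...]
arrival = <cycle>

path = [(1,1), (2,1), (3,1), (4,1), (4,2), (4,3), (4,4), (4,5)]
arrival = 31

src (1,1)  cyc=17
E→(2,1)  cyc=19
E→(3,1)  cyc=21
E→(4,1)  cyc=23
N→(4,2)  cyc=25
N→(4,3)  cyc=27
N→(4,4)  cyc=29
N→(4,5)  cyc=31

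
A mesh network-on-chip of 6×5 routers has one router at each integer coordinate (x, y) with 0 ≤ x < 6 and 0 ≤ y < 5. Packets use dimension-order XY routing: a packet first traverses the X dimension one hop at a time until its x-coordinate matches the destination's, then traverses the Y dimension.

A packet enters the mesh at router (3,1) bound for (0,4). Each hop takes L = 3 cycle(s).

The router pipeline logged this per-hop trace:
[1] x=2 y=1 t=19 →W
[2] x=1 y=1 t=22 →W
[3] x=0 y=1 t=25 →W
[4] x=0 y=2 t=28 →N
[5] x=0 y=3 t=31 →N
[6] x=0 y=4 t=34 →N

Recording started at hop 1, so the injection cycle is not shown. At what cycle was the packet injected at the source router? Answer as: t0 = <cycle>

t0 = 16

At hop 1 the cycle is 19; in general cyc_k = t0 + kL.
t0 = cyc[1] − L = 19 − 3 = 16.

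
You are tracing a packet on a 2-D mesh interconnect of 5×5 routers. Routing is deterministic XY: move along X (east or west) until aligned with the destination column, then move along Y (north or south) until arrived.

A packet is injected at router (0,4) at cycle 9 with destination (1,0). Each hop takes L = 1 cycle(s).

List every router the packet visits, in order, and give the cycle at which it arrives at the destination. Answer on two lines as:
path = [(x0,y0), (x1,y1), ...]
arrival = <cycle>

path = [(0,4), (1,4), (1,3), (1,2), (1,1), (1,0)]
arrival = 14

hop 0: (0,4) @ cyc 9
hop 1: (1,4) @ cyc 10  [E]
hop 2: (1,3) @ cyc 11  [S]
hop 3: (1,2) @ cyc 12  [S]
hop 4: (1,1) @ cyc 13  [S]
hop 5: (1,0) @ cyc 14  [S]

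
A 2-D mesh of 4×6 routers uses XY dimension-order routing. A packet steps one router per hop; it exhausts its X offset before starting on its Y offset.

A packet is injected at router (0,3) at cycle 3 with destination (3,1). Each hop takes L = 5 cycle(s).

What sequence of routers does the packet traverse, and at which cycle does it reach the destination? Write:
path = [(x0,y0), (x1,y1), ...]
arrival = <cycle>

path = [(0,3), (1,3), (2,3), (3,3), (3,2), (3,1)]
arrival = 28

[0] x=0 y=3 t=3
[1] x=1 y=3 t=8 →E
[2] x=2 y=3 t=13 →E
[3] x=3 y=3 t=18 →E
[4] x=3 y=2 t=23 →S
[5] x=3 y=1 t=28 →S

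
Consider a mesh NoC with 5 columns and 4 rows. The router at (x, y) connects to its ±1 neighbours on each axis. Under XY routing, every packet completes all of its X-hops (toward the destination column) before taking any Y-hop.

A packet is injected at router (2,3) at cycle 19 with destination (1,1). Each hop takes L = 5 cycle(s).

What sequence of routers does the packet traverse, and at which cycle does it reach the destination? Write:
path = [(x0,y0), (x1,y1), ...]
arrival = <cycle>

path = [(2,3), (1,3), (1,2), (1,1)]
arrival = 34

#0 — 2,3 | c19
#1 — 1,3 | c24 | W
#2 — 1,2 | c29 | S
#3 — 1,1 | c34 | S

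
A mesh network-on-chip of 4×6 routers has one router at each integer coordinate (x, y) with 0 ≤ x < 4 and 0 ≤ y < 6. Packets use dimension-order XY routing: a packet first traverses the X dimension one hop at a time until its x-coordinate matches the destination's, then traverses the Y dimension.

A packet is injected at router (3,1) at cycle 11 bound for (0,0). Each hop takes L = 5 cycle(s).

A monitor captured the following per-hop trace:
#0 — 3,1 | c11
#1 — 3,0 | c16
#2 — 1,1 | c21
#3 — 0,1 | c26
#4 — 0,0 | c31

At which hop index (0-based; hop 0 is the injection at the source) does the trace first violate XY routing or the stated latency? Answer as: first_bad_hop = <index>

first_bad_hop = 1

  1: Δx=+0 Δy=-1 Δt=5 [BAD: Y-move but x=3≠0]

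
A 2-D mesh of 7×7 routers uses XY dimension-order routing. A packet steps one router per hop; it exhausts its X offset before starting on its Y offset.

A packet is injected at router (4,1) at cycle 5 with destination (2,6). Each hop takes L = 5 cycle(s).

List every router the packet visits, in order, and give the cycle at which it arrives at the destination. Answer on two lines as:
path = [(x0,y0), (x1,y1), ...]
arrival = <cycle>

hop 0: (4,1) @ cyc 5
hop 1: (3,1) @ cyc 10  [W]
hop 2: (2,1) @ cyc 15  [W]
hop 3: (2,2) @ cyc 20  [N]
hop 4: (2,3) @ cyc 25  [N]
hop 5: (2,4) @ cyc 30  [N]
hop 6: (2,5) @ cyc 35  [N]
hop 7: (2,6) @ cyc 40  [N]

path = [(4,1), (3,1), (2,1), (2,2), (2,3), (2,4), (2,5), (2,6)]
arrival = 40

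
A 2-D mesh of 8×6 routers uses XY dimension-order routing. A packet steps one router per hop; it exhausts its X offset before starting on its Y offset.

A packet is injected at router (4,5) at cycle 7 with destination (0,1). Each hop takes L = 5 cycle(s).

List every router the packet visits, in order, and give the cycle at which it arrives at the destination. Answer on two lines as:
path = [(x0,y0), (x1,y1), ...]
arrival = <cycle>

path = [(4,5), (3,5), (2,5), (1,5), (0,5), (0,4), (0,3), (0,2), (0,1)]
arrival = 47

t=7: at (4,5)
t=12: at (3,5) after W
t=17: at (2,5) after W
t=22: at (1,5) after W
t=27: at (0,5) after W
t=32: at (0,4) after S
t=37: at (0,3) after S
t=42: at (0,2) after S
t=47: at (0,1) after S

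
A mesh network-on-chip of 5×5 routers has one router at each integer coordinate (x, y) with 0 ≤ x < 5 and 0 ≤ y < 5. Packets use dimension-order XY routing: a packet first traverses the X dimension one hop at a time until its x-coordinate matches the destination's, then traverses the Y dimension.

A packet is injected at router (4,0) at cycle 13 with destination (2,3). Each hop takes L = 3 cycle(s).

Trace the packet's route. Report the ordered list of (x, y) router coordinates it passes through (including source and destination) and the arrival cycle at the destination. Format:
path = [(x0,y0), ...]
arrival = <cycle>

t=13: at (4,0)
t=16: at (3,0) after W
t=19: at (2,0) after W
t=22: at (2,1) after N
t=25: at (2,2) after N
t=28: at (2,3) after N

path = [(4,0), (3,0), (2,0), (2,1), (2,2), (2,3)]
arrival = 28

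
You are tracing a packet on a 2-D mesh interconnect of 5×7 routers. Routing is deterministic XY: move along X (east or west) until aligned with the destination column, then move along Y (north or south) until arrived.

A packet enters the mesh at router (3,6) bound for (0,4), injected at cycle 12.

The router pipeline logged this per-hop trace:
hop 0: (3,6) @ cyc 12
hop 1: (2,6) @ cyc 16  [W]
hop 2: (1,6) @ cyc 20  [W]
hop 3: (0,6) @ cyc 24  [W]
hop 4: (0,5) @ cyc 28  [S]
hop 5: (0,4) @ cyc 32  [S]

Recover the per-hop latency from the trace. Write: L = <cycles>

cyc[1] − cyc[0] = 16 − 12 = 4.
Per-hop latency L = Δcyc = 4.

L = 4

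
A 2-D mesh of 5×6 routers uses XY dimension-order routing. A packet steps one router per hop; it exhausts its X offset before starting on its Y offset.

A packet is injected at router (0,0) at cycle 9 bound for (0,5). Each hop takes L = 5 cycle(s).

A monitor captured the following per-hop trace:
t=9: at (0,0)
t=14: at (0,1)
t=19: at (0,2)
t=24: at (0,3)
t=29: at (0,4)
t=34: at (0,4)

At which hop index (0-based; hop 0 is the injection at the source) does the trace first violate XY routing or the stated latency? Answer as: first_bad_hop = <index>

  1: Δx=+0 Δy=+1 Δt=5 [ok]
  2: Δx=+0 Δy=+1 Δt=5 [ok]
  3: Δx=+0 Δy=+1 Δt=5 [ok]
  4: Δx=+0 Δy=+1 Δt=5 [ok]
  5: Δx=+0 Δy=+0 Δt=5 [BAD: non-unit step]

first_bad_hop = 5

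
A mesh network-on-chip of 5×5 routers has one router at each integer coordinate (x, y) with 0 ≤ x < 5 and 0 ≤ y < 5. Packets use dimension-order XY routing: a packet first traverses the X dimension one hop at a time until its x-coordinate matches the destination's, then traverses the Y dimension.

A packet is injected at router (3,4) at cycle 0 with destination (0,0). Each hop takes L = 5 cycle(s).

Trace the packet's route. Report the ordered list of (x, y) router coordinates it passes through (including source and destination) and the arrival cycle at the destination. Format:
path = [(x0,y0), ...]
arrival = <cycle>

path = [(3,4), (2,4), (1,4), (0,4), (0,3), (0,2), (0,1), (0,0)]
arrival = 35

#0 — 3,4 | c0
#1 — 2,4 | c5 | W
#2 — 1,4 | c10 | W
#3 — 0,4 | c15 | W
#4 — 0,3 | c20 | S
#5 — 0,2 | c25 | S
#6 — 0,1 | c30 | S
#7 — 0,0 | c35 | S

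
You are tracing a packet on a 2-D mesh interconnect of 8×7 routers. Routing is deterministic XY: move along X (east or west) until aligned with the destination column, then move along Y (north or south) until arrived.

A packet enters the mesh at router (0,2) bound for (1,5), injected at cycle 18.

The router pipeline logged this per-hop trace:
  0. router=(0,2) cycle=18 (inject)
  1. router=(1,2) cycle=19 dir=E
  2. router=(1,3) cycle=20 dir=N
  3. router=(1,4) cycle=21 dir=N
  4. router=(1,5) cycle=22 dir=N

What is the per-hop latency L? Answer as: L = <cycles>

L = 1

cyc[1] − cyc[0] = 19 − 18 = 1.
One hop costs L cycles, so L = 1.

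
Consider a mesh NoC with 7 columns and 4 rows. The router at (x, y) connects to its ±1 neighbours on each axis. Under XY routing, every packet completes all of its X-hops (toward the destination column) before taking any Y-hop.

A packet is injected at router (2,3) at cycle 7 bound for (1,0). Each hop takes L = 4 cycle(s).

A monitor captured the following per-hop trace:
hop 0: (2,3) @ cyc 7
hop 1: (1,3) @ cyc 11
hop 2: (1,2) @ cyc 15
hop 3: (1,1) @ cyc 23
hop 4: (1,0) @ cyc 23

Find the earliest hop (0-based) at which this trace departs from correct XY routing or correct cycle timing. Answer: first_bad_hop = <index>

first_bad_hop = 3

[1] (-1,+0) / 4c ⇒ ok
[2] (+0,-1) / 4c ⇒ ok
[3] (+0,-1) / 8c ⇒ BAD: Δcyc=8≠L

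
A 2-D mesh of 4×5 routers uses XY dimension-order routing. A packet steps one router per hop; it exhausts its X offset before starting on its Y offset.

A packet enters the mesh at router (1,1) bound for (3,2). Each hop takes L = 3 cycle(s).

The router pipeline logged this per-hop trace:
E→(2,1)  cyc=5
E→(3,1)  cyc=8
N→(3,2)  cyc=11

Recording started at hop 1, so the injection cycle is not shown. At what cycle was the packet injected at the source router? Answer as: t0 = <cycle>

cyc[1] = 5 and cyc[k] = t0 + k·L for every k.
Therefore t0 = 5 − L = 2.

t0 = 2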